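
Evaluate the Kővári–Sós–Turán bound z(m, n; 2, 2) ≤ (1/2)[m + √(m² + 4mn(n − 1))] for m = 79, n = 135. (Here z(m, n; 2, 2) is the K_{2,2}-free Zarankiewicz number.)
z(79, 135; 2, 2) ≤ (1/2)[79 + √(79² + 4·79·135·134)] = (1/2)[79 + √5722681] = 1235.6063

Kővári–Sós–Turán: let r_1, ..., r_79 be the row sums and z = Σ r_i the total number of 1s. Each pair of columns can share at most one row with both entries 1 (else a 2×2 all-ones block appears), so Σ_i C(r_i, 2) ≤ C(135, 2) = 9045. By convexity Σ_i C(r_i, 2) ≥ 79·C(z/79, 2) = z(z − 79)/(2·79), giving z² − 79z − 79·135·134 ≤ 0 and hence z ≤ (1/2)[79 + √(6241 + 4·1429110)] = (1/2)[79 + √5722681] ≈ (1/2)(79 + 2392.2126) = 1235.6063.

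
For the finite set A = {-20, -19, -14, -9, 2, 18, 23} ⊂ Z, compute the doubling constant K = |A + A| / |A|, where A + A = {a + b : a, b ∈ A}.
K = |A + A| / |A| = 23/7

Enumerate A + A = {a + b : a, b ∈ A}. With |A| = 7, there are |A|^2 = 49 ordered sum pairs; collecting distinct values, A + A = {-40, -39, -38, -34, -33, -29, -28, -23, -18, -17, -12, -7, -2, -1, 3, 4, 9, 14, 20, 25, 36, 41, 46}, so |A + A| = 23. Thus K = 23/7. For comparison, the minimum possible |A + A| over all 7-element sets is 2·7 − 1 = 13 (so min K = 13/7), attained only by arithmetic progressions.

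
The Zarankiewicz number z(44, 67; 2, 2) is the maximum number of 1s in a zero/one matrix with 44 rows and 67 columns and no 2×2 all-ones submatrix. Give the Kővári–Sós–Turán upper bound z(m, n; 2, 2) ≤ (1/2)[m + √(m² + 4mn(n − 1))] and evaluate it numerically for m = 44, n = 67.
z(44, 67; 2, 2) ≤ (1/2)[44 + √(44² + 4·44·67·66)] = (1/2)[44 + √780208] = 463.6469

Kővári–Sós–Turán: let r_1, ..., r_44 be the row sums and z = Σ r_i the total number of 1s. Each pair of columns can share at most one row with both entries 1 (else a 2×2 all-ones block appears), so Σ_i C(r_i, 2) ≤ C(67, 2) = 2211. By convexity Σ_i C(r_i, 2) ≥ 44·C(z/44, 2) = z(z − 44)/(2·44), giving z² − 44z − 44·67·66 ≤ 0 and hence z ≤ (1/2)[44 + √(1936 + 4·194568)] = (1/2)[44 + √780208] ≈ (1/2)(44 + 883.2938) = 463.6469.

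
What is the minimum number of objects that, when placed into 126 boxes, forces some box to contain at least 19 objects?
n = (19 − 1)·126 + 1 = 2269

By the generalised pigeonhole principle, to guarantee some box contains ≥ r objects we need more than (r − 1) · k objects total. Threshold: n = (r − 1) · k + 1. With r = 19 and k = 126: n = 18 · 126 + 1 = 2268 + 1 = 2269. For n = 2268 = 18 · 126, we can put exactly 18 objects in every box, avoiding 19 in any single one — so 2269 is tight.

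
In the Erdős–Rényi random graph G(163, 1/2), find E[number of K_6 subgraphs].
E[# K_6] = C(163, 6) · (1/2)^C(6, 2) = 23733959256 / 2^15 = 2966744907/4096 ≈ 724302.955811

For each 6-subset S of vertices (there are C(163, 6) = 23733959256 such S), let X_S = 1 if S induces a K_6 (all C(6, 2) = 15 edges present). Then P(X_S = 1) = (1/2)^15 = 1/32768. By linearity of expectation, E[# K_6] = C(163, 6) · (1/2)^15 = 23733959256 / 32768 = 2966744907/4096 ≈ 724302.955811.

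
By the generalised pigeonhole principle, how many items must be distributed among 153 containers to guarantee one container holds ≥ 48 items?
n = (48 − 1)·153 + 1 = 7192

By the generalised pigeonhole principle, to guarantee some box contains ≥ r objects we need more than (r − 1) · k objects total. Threshold: n = (r − 1) · k + 1. With r = 48 and k = 153: n = 47 · 153 + 1 = 7191 + 1 = 7192. For n = 7191 = 47 · 153, we can put exactly 47 objects in every box, avoiding 48 in any single one — so 7192 is tight.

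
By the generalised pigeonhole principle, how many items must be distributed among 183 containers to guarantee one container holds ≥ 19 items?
n = (19 − 1)·183 + 1 = 3295

By the generalised pigeonhole principle, to guarantee some box contains ≥ r objects we need more than (r − 1) · k objects total. Threshold: n = (r − 1) · k + 1. With r = 19 and k = 183: n = 18 · 183 + 1 = 3294 + 1 = 3295. For n = 3294 = 18 · 183, we can put exactly 18 objects in every box, avoiding 19 in any single one — so 3295 is tight.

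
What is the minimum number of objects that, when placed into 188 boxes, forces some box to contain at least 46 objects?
n = (46 − 1)·188 + 1 = 8461

By the generalised pigeonhole principle, to guarantee some box contains ≥ r objects we need more than (r − 1) · k objects total. Threshold: n = (r − 1) · k + 1. With r = 46 and k = 188: n = 45 · 188 + 1 = 8460 + 1 = 8461. For n = 8460 = 45 · 188, we can put exactly 45 objects in every box, avoiding 46 in any single one — so 8461 is tight.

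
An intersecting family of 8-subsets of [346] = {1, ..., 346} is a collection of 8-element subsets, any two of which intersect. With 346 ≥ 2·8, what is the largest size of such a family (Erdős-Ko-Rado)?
max |F| = C(345, 7) = 108567596033820

Erdős-Ko-Rado (1961): when n ≥ 2k, max |F| = C(n−1, k−1). The bound is attained by the star {A : i ∈ A} for any fixed i ∈ [n]. Here C(346−1, 8−1) = C(345, 7) = 108567596033820.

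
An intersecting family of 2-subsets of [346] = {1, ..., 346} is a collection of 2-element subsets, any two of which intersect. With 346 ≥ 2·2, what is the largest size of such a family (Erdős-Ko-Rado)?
max |F| = C(345, 1) = 345

Erdős-Ko-Rado (1961): when n ≥ 2k, max |F| = C(n−1, k−1). The bound is attained by the star {A : i ∈ A} for any fixed i ∈ [n]. Here C(346−1, 2−1) = C(345, 1) = 345.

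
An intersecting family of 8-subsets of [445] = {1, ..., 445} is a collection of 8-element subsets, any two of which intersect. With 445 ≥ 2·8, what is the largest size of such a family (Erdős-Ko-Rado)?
max |F| = C(444, 7) = 643588575077448

Erdős-Ko-Rado (1961): when n ≥ 2k, max |F| = C(n−1, k−1). The bound is attained by the star {A : i ∈ A} for any fixed i ∈ [n]. Here C(445−1, 8−1) = C(444, 7) = 643588575077448.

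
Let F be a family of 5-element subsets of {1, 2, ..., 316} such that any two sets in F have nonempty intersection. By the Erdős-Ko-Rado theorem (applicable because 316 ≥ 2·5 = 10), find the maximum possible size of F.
max |F| = C(315, 4) = 402464790

The Erdős-Ko-Rado theorem states: for n ≥ 2k, an intersecting family of k-subsets of an n-element set has size at most C(n − 1, k − 1), with equality for 'star' families {A ⊆ [n] : |A| = k, i ∈ A} (fix an element i). For n = 316, k = 5: C(315, 4) = 402464790.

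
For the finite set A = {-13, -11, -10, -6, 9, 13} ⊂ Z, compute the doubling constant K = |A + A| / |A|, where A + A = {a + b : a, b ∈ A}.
K = |A + A| / |A| = 20/6 = 10/3

Enumerate A + A = {a + b : a, b ∈ A}. With |A| = 6, there are |A|^2 = 36 ordered sum pairs; collecting distinct values, A + A = {-26, -24, -23, -22, -21, -20, -19, -17, -16, -12, -4, -2, -1, 0, 2, 3, 7, 18, 22, 26}, so |A + A| = 20. Thus K = 20/6 = 10/3. For comparison, the minimum possible |A + A| over all 6-element sets is 2·6 − 1 = 11 (so min K = 11/6), attained only by arithmetic progressions.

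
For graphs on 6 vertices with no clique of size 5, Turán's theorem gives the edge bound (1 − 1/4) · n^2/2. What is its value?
Turán density bound = (3/4) · 6^2/2 = 27/2 ≈ 13.5

Turán's theorem: ex(n, K_{r+1}) is achieved by the complete r-partite Turán graph T(n, r) with parts as balanced as possible, and is at most (1 − 1/r) · n^2/2. For r = 4, n = 6: the density bound is (3/4) · 36/2 = 27/2 ≈ 13.5. The integer-valued extremum is e(T(6, 4)) = 13, which is strictly less than the density bound 27/2 since 4 ∤ 6 (the parts of T(6, 4) cannot all be equal).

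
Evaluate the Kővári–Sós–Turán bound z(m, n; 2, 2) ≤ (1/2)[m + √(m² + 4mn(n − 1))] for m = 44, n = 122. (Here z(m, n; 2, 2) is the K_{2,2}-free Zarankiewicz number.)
z(44, 122; 2, 2) ≤ (1/2)[44 + √(44² + 4·44·122·121)] = (1/2)[44 + √2600048] = 828.2332

Kővári–Sós–Turán: let r_1, ..., r_44 be the row sums and z = Σ r_i the total number of 1s. Each pair of columns can share at most one row with both entries 1 (else a 2×2 all-ones block appears), so Σ_i C(r_i, 2) ≤ C(122, 2) = 7381. By convexity Σ_i C(r_i, 2) ≥ 44·C(z/44, 2) = z(z − 44)/(2·44), giving z² − 44z − 44·122·121 ≤ 0 and hence z ≤ (1/2)[44 + √(1936 + 4·649528)] = (1/2)[44 + √2600048] ≈ (1/2)(44 + 1612.4664) = 828.2332.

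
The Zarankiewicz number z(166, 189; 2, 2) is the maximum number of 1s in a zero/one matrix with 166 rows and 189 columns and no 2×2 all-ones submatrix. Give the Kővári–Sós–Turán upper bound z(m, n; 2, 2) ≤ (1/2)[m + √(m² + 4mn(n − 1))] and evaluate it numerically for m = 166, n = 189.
z(166, 189; 2, 2) ≤ (1/2)[166 + √(166² + 4·166·189·188)] = (1/2)[166 + √23620804] = 2513.0619

Kővári–Sós–Turán: let r_1, ..., r_166 be the row sums and z = Σ r_i the total number of 1s. Each pair of columns can share at most one row with both entries 1 (else a 2×2 all-ones block appears), so Σ_i C(r_i, 2) ≤ C(189, 2) = 17766. By convexity Σ_i C(r_i, 2) ≥ 166·C(z/166, 2) = z(z − 166)/(2·166), giving z² − 166z − 166·189·188 ≤ 0 and hence z ≤ (1/2)[166 + √(27556 + 4·5898312)] = (1/2)[166 + √23620804] ≈ (1/2)(166 + 4860.1239) = 2513.0619.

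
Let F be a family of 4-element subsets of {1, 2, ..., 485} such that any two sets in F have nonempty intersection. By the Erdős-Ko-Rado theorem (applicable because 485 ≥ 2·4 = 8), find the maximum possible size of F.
max |F| = C(484, 3) = 18779684

The Erdős-Ko-Rado theorem states: for n ≥ 2k, an intersecting family of k-subsets of an n-element set has size at most C(n − 1, k − 1), with equality for 'star' families {A ⊆ [n] : |A| = k, i ∈ A} (fix an element i). For n = 485, k = 4: C(484, 3) = 18779684.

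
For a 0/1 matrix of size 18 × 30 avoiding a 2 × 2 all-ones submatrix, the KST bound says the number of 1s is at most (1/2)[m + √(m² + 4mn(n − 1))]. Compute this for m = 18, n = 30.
z(18, 30; 2, 2) ≤ (1/2)[18 + √(18² + 4·18·30·29)] = (1/2)[18 + √62964] = 134.4631

Kővári–Sós–Turán: let r_1, ..., r_18 be the row sums and z = Σ r_i the total number of 1s. Each pair of columns can share at most one row with both entries 1 (else a 2×2 all-ones block appears), so Σ_i C(r_i, 2) ≤ C(30, 2) = 435. By convexity Σ_i C(r_i, 2) ≥ 18·C(z/18, 2) = z(z − 18)/(2·18), giving z² − 18z − 18·30·29 ≤ 0 and hence z ≤ (1/2)[18 + √(324 + 4·15660)] = (1/2)[18 + √62964] ≈ (1/2)(18 + 250.9263) = 134.4631.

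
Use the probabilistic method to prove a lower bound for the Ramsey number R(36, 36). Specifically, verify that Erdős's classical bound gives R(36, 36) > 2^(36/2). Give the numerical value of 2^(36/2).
2^(36/2) = 262144; so R(36, 36) > 262144

Colour each edge of K_n uniformly at random with red/blue. The expected number of monochromatic K_36 is C(n, 36) · 2 · 2^(−C(36,2)). If C(n, 36) · 2^(1 − C(36,2)) < 1, then with positive probability no monochromatic K_36 exists, so R(36, 36) > n. The standard estimate C(n, 36) ≤ n^36/36! shows this inequality holds whenever n ≤ 2^(36/2) (since 36! · 2^(C(36,2) − 1) > 2^(36^2/2) ≥ n^36). Hence R(36, 36) > 2^(36/2) = 262144.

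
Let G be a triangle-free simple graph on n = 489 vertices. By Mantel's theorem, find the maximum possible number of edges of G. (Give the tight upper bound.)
ex(489, K_3) = ⌊489^2/4⌋ = 59780

Mantel (1907): a triangle-free graph on n vertices has at most ⌊n^2/4⌋ edges, with equality for the complete bipartite graph K_{⌊n/2⌋, ⌈n/2⌉}. For n = 489: ⌊489^2/4⌋ = ⌊239121/4⌋ = 59780. The extremal graph is K_{244, 245}, which has 244·245 = 59780 edges.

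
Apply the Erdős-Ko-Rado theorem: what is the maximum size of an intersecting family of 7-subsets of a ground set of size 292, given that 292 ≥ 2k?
max |F| = C(291, 6) = 800749637688

Erdős-Ko-Rado (1961): when n ≥ 2k, max |F| = C(n−1, k−1). The bound is attained by the star {A : i ∈ A} for any fixed i ∈ [n]. Here C(292−1, 7−1) = C(291, 6) = 800749637688.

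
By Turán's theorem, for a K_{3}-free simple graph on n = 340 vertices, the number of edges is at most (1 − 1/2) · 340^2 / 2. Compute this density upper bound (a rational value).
Turán density bound = (1/2) · 340^2/2 = 28900

Turán's theorem: ex(n, K_{r+1}) is achieved by the complete r-partite Turán graph T(n, r) with parts as balanced as possible, and is at most (1 − 1/r) · n^2/2. For r = 2, n = 340: the density bound is (1/2) · 115600/2 = 28900. Since 2 ∣ 340, the Turán graph T(340, 2) has parts of equal size 170, and its edge count e(T(340, 2)) = 28900 attains the density bound exactly.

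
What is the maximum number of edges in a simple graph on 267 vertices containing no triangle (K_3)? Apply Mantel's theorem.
ex(267, K_3) = ⌊267^2/4⌋ = 17822

Mantel (1907): a triangle-free graph on n vertices has at most ⌊n^2/4⌋ edges, with equality for the complete bipartite graph K_{⌊n/2⌋, ⌈n/2⌉}. For n = 267: ⌊267^2/4⌋ = ⌊71289/4⌋ = 17822. The extremal graph is K_{133, 134}, which has 133·134 = 17822 edges.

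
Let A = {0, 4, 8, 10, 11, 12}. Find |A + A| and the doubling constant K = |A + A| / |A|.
K = |A + A| / |A| = 16/6 = 8/3

Enumerate A + A = {a + b : a, b ∈ A}. With |A| = 6, there are |A|^2 = 36 ordered sum pairs; collecting distinct values, A + A = {0, 4, 8, 10, 11, 12, 14, 15, 16, 18, 19, 20, 21, 22, 23, 24}, so |A + A| = 16. Thus K = 16/6 = 8/3. For comparison, the minimum possible |A + A| over all 6-element sets is 2·6 − 1 = 11 (so min K = 11/6), attained only by arithmetic progressions.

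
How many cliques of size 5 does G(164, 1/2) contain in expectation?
E[# K_5] = C(164, 5) · (1/2)^C(5, 2) = 929632032 / 2^10 = 29051001/32 = 907843.78125

For each 5-subset S of vertices (there are C(164, 5) = 929632032 such S), let X_S = 1 if S induces a K_5 (all C(5, 2) = 10 edges present). Then P(X_S = 1) = (1/2)^10 = 1/1024. By linearity of expectation, E[# K_5] = C(164, 5) · (1/2)^10 = 929632032 / 1024 = 29051001/32 = 907843.78125.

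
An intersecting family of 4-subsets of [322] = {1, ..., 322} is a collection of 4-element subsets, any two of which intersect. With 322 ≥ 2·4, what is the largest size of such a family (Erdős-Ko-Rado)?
max |F| = C(321, 3) = 5461280

The Erdős-Ko-Rado theorem states: for n ≥ 2k, an intersecting family of k-subsets of an n-element set has size at most C(n − 1, k − 1), with equality for 'star' families {A ⊆ [n] : |A| = k, i ∈ A} (fix an element i). For n = 322, k = 4: C(321, 3) = 5461280.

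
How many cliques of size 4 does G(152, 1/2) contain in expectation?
E[# K_4] = C(152, 4) · (1/2)^C(4, 2) = 21374050 / 2^6 = 10687025/32 = 333969.53125

For each 4-subset S of vertices (there are C(152, 4) = 21374050 such S), let X_S = 1 if S induces a K_4 (all C(4, 2) = 6 edges present). Then P(X_S = 1) = (1/2)^6 = 1/64. By linearity of expectation, E[# K_4] = C(152, 4) · (1/2)^6 = 21374050 / 64 = 10687025/32 = 333969.53125.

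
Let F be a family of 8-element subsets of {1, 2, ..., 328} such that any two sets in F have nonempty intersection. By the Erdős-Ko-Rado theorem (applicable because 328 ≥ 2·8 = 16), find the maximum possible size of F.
max |F| = C(327, 7) = 74357814029265

The Erdős-Ko-Rado theorem states: for n ≥ 2k, an intersecting family of k-subsets of an n-element set has size at most C(n − 1, k − 1), with equality for 'star' families {A ⊆ [n] : |A| = k, i ∈ A} (fix an element i). For n = 328, k = 8: C(327, 7) = 74357814029265.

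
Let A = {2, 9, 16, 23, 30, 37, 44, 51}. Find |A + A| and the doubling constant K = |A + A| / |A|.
K = |A + A| / |A| = 15/8

Enumerate A + A = {a + b : a, b ∈ A}. With |A| = 8, there are |A|^2 = 64 ordered sum pairs; collecting distinct values, A + A = {4, 11, 18, 25, 32, 39, 46, 53, 60, 67, 74, 81, 88, 95, 102}, so |A + A| = 15. Thus K = 15/8. Here |A + A| = 2|A| − 1 = 15, the minimum possible — so K = 15/8 is minimal, which holds iff A is an arithmetic progression.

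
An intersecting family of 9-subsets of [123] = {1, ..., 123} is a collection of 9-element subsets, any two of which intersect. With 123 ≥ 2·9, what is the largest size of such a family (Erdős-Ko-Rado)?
max |F| = C(122, 8) = 962889794295

Erdős-Ko-Rado (1961): when n ≥ 2k, max |F| = C(n−1, k−1). The bound is attained by the star {A : i ∈ A} for any fixed i ∈ [n]. Here C(123−1, 9−1) = C(122, 8) = 962889794295.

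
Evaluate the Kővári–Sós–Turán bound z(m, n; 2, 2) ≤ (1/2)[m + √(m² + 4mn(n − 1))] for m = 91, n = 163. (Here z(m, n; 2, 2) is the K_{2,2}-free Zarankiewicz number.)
z(91, 163; 2, 2) ≤ (1/2)[91 + √(91² + 4·91·163·162)] = (1/2)[91 + √9620065] = 1596.3115

Kővári–Sós–Turán: let r_1, ..., r_91 be the row sums and z = Σ r_i the total number of 1s. Each pair of columns can share at most one row with both entries 1 (else a 2×2 all-ones block appears), so Σ_i C(r_i, 2) ≤ C(163, 2) = 13203. By convexity Σ_i C(r_i, 2) ≥ 91·C(z/91, 2) = z(z − 91)/(2·91), giving z² − 91z − 91·163·162 ≤ 0 and hence z ≤ (1/2)[91 + √(8281 + 4·2402946)] = (1/2)[91 + √9620065] ≈ (1/2)(91 + 3101.623) = 1596.3115.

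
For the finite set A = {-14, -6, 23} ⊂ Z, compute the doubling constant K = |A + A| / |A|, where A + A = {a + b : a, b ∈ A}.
K = |A + A| / |A| = 6/3 = 2

Enumerate A + A = {a + b : a, b ∈ A}. With |A| = 3, there are |A|^2 = 9 ordered sum pairs; collecting distinct values, A + A = {-28, -20, -12, 9, 17, 46}, so |A + A| = 6. Thus K = 6/3 = 2. For comparison, the minimum possible |A + A| over all 3-element sets is 2·3 − 1 = 5 (so min K = 5/3), attained only by arithmetic progressions.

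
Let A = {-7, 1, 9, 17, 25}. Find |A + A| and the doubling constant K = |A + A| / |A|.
K = |A + A| / |A| = 9/5

Enumerate A + A = {a + b : a, b ∈ A}. With |A| = 5, there are |A|^2 = 25 ordered sum pairs; collecting distinct values, A + A = {-14, -6, 2, 10, 18, 26, 34, 42, 50}, so |A + A| = 9. Thus K = 9/5. Here |A + A| = 2|A| − 1 = 9, the minimum possible — so K = 9/5 is minimal, which holds iff A is an arithmetic progression.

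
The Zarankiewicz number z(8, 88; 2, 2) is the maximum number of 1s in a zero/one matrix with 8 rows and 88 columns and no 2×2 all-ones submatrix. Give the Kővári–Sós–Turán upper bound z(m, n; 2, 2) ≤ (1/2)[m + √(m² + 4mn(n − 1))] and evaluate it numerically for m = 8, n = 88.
z(8, 88; 2, 2) ≤ (1/2)[8 + √(8² + 4·8·88·87)] = (1/2)[8 + √245056] = 251.5157

Kővári–Sós–Turán: let r_1, ..., r_8 be the row sums and z = Σ r_i the total number of 1s. Each pair of columns can share at most one row with both entries 1 (else a 2×2 all-ones block appears), so Σ_i C(r_i, 2) ≤ C(88, 2) = 3828. By convexity Σ_i C(r_i, 2) ≥ 8·C(z/8, 2) = z(z − 8)/(2·8), giving z² − 8z − 8·88·87 ≤ 0 and hence z ≤ (1/2)[8 + √(64 + 4·61248)] = (1/2)[8 + √245056] ≈ (1/2)(8 + 495.0313) = 251.5157.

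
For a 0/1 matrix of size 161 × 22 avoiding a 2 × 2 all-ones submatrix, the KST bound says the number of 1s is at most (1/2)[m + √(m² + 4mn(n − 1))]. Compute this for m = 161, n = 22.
z(161, 22; 2, 2) ≤ (1/2)[161 + √(161² + 4·161·22·21)] = (1/2)[161 + √323449] = 364.8629

Kővári–Sós–Turán: let r_1, ..., r_161 be the row sums and z = Σ r_i the total number of 1s. Each pair of columns can share at most one row with both entries 1 (else a 2×2 all-ones block appears), so Σ_i C(r_i, 2) ≤ C(22, 2) = 231. By convexity Σ_i C(r_i, 2) ≥ 161·C(z/161, 2) = z(z − 161)/(2·161), giving z² − 161z − 161·22·21 ≤ 0 and hence z ≤ (1/2)[161 + √(25921 + 4·74382)] = (1/2)[161 + √323449] ≈ (1/2)(161 + 568.7258) = 364.8629.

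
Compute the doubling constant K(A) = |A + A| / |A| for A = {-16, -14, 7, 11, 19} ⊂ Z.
K = |A + A| / |A| = 15/5 = 3

Enumerate A + A = {a + b : a, b ∈ A}. With |A| = 5, there are |A|^2 = 25 ordered sum pairs; collecting distinct values, A + A = {-32, -30, -28, -9, -7, -5, -3, 3, 5, 14, 18, 22, 26, 30, 38}, so |A + A| = 15. Thus K = 15/5 = 3. For comparison, the minimum possible |A + A| over all 5-element sets is 2·5 − 1 = 9 (so min K = 9/5), attained only by arithmetic progressions.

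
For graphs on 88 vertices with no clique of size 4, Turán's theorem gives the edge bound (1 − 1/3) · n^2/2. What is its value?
Turán density bound = (2/3) · 88^2/2 = 7744/3 ≈ 2581.3333

Turán's theorem: ex(n, K_{r+1}) is achieved by the complete r-partite Turán graph T(n, r) with parts as balanced as possible, and is at most (1 − 1/r) · n^2/2. For r = 3, n = 88: the density bound is (2/3) · 7744/2 = 7744/3 ≈ 2581.3333. The integer-valued extremum is e(T(88, 3)) = 2581, which is strictly less than the density bound 7744/3 since 3 ∤ 88 (the parts of T(88, 3) cannot all be equal).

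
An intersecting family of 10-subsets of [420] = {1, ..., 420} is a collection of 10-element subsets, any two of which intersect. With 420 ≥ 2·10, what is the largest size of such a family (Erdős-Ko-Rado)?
max |F| = C(419, 9) = 1005991207314658708

Erdős-Ko-Rado (1961): when n ≥ 2k, max |F| = C(n−1, k−1). The bound is attained by the star {A : i ∈ A} for any fixed i ∈ [n]. Here C(420−1, 10−1) = C(419, 9) = 1005991207314658708.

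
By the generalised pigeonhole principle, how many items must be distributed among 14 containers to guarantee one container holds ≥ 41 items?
n = (41 − 1)·14 + 1 = 561

By the generalised pigeonhole principle, to guarantee some box contains ≥ r objects we need more than (r − 1) · k objects total. Threshold: n = (r − 1) · k + 1. With r = 41 and k = 14: n = 40 · 14 + 1 = 560 + 1 = 561. For n = 560 = 40 · 14, we can put exactly 40 objects in every box, avoiding 41 in any single one — so 561 is tight.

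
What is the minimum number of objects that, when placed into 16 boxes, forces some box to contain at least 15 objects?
n = (15 − 1)·16 + 1 = 225

By the generalised pigeonhole principle, to guarantee some box contains ≥ r objects we need more than (r − 1) · k objects total. Threshold: n = (r − 1) · k + 1. With r = 15 and k = 16: n = 14 · 16 + 1 = 224 + 1 = 225. For n = 224 = 14 · 16, we can put exactly 14 objects in every box, avoiding 15 in any single one — so 225 is tight.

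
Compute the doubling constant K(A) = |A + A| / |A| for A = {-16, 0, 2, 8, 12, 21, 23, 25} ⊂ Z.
K = |A + A| / |A| = 32/8 = 4

Enumerate A + A = {a + b : a, b ∈ A}. With |A| = 8, there are |A|^2 = 64 ordered sum pairs; collecting distinct values, A + A = {-32, -16, -14, -8, -4, 0, 2, 4, 5, 7, 8, 9, 10, 12, 14, 16, 20, 21, 23, 24, 25, 27, 29, 31, 33, 35, 37, 42, 44, 46, 48, 50}, so |A + A| = 32. Thus K = 32/8 = 4. For comparison, the minimum possible |A + A| over all 8-element sets is 2·8 − 1 = 15 (so min K = 15/8), attained only by arithmetic progressions.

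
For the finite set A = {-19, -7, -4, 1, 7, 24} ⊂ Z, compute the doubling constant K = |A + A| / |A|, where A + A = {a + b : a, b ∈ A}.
K = |A + A| / |A| = 21/6 = 7/2

Enumerate A + A = {a + b : a, b ∈ A}. With |A| = 6, there are |A|^2 = 36 ordered sum pairs; collecting distinct values, A + A = {-38, -26, -23, -18, -14, -12, -11, -8, -6, -3, 0, 2, 3, 5, 8, 14, 17, 20, 25, 31, 48}, so |A + A| = 21. Thus K = 21/6 = 7/2. For comparison, the minimum possible |A + A| over all 6-element sets is 2·6 − 1 = 11 (so min K = 11/6), attained only by arithmetic progressions.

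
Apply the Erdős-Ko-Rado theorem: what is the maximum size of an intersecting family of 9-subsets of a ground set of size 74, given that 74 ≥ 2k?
max |F| = C(73, 8) = 13442126049

The Erdős-Ko-Rado theorem states: for n ≥ 2k, an intersecting family of k-subsets of an n-element set has size at most C(n − 1, k − 1), with equality for 'star' families {A ⊆ [n] : |A| = k, i ∈ A} (fix an element i). For n = 74, k = 9: C(73, 8) = 13442126049.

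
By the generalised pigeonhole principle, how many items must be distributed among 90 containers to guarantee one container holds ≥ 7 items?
n = (7 − 1)·90 + 1 = 541

By the generalised pigeonhole principle, to guarantee some box contains ≥ r objects we need more than (r − 1) · k objects total. Threshold: n = (r − 1) · k + 1. With r = 7 and k = 90: n = 6 · 90 + 1 = 540 + 1 = 541. For n = 540 = 6 · 90, we can put exactly 6 objects in every box, avoiding 7 in any single one — so 541 is tight.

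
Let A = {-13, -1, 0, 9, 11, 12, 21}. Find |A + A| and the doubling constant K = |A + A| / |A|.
K = |A + A| / |A| = 22/7

Enumerate A + A = {a + b : a, b ∈ A}. With |A| = 7, there are |A|^2 = 49 ordered sum pairs; collecting distinct values, A + A = {-26, -14, -13, -4, -2, -1, 0, 8, 9, 10, 11, 12, 18, 20, 21, 22, 23, 24, 30, 32, 33, 42}, so |A + A| = 22. Thus K = 22/7. For comparison, the minimum possible |A + A| over all 7-element sets is 2·7 − 1 = 13 (so min K = 13/7), attained only by arithmetic progressions.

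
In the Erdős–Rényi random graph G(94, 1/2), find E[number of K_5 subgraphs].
E[# K_5] = C(94, 5) · (1/2)^C(5, 2) = 54891018 / 2^10 = 27445509/512 ≈ 53604.509766

For each 5-subset S of vertices (there are C(94, 5) = 54891018 such S), let X_S = 1 if S induces a K_5 (all C(5, 2) = 10 edges present). Then P(X_S = 1) = (1/2)^10 = 1/1024. By linearity of expectation, E[# K_5] = C(94, 5) · (1/2)^10 = 54891018 / 1024 = 27445509/512 ≈ 53604.509766.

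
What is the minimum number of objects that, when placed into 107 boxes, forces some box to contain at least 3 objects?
n = (3 − 1)·107 + 1 = 215

By the generalised pigeonhole principle, to guarantee some box contains ≥ r objects we need more than (r − 1) · k objects total. Threshold: n = (r − 1) · k + 1. With r = 3 and k = 107: n = 2 · 107 + 1 = 214 + 1 = 215. For n = 214 = 2 · 107, we can put exactly 2 objects in every box, avoiding 3 in any single one — so 215 is tight.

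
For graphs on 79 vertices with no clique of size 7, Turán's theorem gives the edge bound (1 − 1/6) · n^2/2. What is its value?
Turán density bound = (5/6) · 79^2/2 = 31205/12 ≈ 2600.4167

Turán's theorem: ex(n, K_{r+1}) is achieved by the complete r-partite Turán graph T(n, r) with parts as balanced as possible, and is at most (1 − 1/r) · n^2/2. For r = 6, n = 79: the density bound is (5/6) · 6241/2 = 31205/12 ≈ 2600.4167. The integer-valued extremum is e(T(79, 6)) = 2600, which is strictly less than the density bound 31205/12 since 6 ∤ 79 (the parts of T(79, 6) cannot all be equal).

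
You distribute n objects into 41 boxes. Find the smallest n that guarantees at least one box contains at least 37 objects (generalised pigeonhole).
n = (37 − 1)·41 + 1 = 1477

By the generalised pigeonhole principle, to guarantee some box contains ≥ r objects we need more than (r − 1) · k objects total. Threshold: n = (r − 1) · k + 1. With r = 37 and k = 41: n = 36 · 41 + 1 = 1476 + 1 = 1477. For n = 1476 = 36 · 41, we can put exactly 36 objects in every box, avoiding 37 in any single one — so 1477 is tight.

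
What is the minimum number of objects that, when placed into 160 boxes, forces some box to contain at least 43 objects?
n = (43 − 1)·160 + 1 = 6721

By the generalised pigeonhole principle, to guarantee some box contains ≥ r objects we need more than (r − 1) · k objects total. Threshold: n = (r − 1) · k + 1. With r = 43 and k = 160: n = 42 · 160 + 1 = 6720 + 1 = 6721. For n = 6720 = 42 · 160, we can put exactly 42 objects in every box, avoiding 43 in any single one — so 6721 is tight.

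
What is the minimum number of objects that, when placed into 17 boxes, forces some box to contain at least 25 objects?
n = (25 − 1)·17 + 1 = 409

By the generalised pigeonhole principle, to guarantee some box contains ≥ r objects we need more than (r − 1) · k objects total. Threshold: n = (r − 1) · k + 1. With r = 25 and k = 17: n = 24 · 17 + 1 = 408 + 1 = 409. For n = 408 = 24 · 17, we can put exactly 24 objects in every box, avoiding 25 in any single one — so 409 is tight.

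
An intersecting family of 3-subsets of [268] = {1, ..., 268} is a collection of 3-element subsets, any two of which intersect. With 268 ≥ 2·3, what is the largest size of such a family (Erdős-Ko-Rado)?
max |F| = C(267, 2) = 35511

The Erdős-Ko-Rado theorem states: for n ≥ 2k, an intersecting family of k-subsets of an n-element set has size at most C(n − 1, k − 1), with equality for 'star' families {A ⊆ [n] : |A| = k, i ∈ A} (fix an element i). For n = 268, k = 3: C(267, 2) = 35511.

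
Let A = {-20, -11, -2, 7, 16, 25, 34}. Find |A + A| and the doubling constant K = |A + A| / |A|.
K = |A + A| / |A| = 13/7

Enumerate A + A = {a + b : a, b ∈ A}. With |A| = 7, there are |A|^2 = 49 ordered sum pairs; collecting distinct values, A + A = {-40, -31, -22, -13, -4, 5, 14, 23, 32, 41, 50, 59, 68}, so |A + A| = 13. Thus K = 13/7. Here |A + A| = 2|A| − 1 = 13, the minimum possible — so K = 13/7 is minimal, which holds iff A is an arithmetic progression.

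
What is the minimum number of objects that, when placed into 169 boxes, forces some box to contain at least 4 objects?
n = (4 − 1)·169 + 1 = 508

By the generalised pigeonhole principle, to guarantee some box contains ≥ r objects we need more than (r − 1) · k objects total. Threshold: n = (r − 1) · k + 1. With r = 4 and k = 169: n = 3 · 169 + 1 = 507 + 1 = 508. For n = 507 = 3 · 169, we can put exactly 3 objects in every box, avoiding 4 in any single one — so 508 is tight.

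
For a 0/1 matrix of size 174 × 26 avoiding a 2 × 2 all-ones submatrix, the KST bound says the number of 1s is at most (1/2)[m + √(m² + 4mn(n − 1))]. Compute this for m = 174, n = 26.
z(174, 26; 2, 2) ≤ (1/2)[174 + √(174² + 4·174·26·25)] = (1/2)[174 + √482676] = 434.3744

Kővári–Sós–Turán: let r_1, ..., r_174 be the row sums and z = Σ r_i the total number of 1s. Each pair of columns can share at most one row with both entries 1 (else a 2×2 all-ones block appears), so Σ_i C(r_i, 2) ≤ C(26, 2) = 325. By convexity Σ_i C(r_i, 2) ≥ 174·C(z/174, 2) = z(z − 174)/(2·174), giving z² − 174z − 174·26·25 ≤ 0 and hence z ≤ (1/2)[174 + √(30276 + 4·113100)] = (1/2)[174 + √482676] ≈ (1/2)(174 + 694.7489) = 434.3744.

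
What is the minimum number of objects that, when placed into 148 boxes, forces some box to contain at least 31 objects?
n = (31 − 1)·148 + 1 = 4441

By the generalised pigeonhole principle, to guarantee some box contains ≥ r objects we need more than (r − 1) · k objects total. Threshold: n = (r − 1) · k + 1. With r = 31 and k = 148: n = 30 · 148 + 1 = 4440 + 1 = 4441. For n = 4440 = 30 · 148, we can put exactly 30 objects in every box, avoiding 31 in any single one — so 4441 is tight.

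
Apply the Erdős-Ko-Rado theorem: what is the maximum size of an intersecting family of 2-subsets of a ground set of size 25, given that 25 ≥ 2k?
max |F| = C(24, 1) = 24

Erdős-Ko-Rado (1961): when n ≥ 2k, max |F| = C(n−1, k−1). The bound is attained by the star {A : i ∈ A} for any fixed i ∈ [n]. Here C(25−1, 2−1) = C(24, 1) = 24.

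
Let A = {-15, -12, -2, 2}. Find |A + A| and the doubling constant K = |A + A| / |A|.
K = |A + A| / |A| = 10/4 = 5/2

Enumerate A + A = {a + b : a, b ∈ A}. With |A| = 4, there are |A|^2 = 16 ordered sum pairs; collecting distinct values, A + A = {-30, -27, -24, -17, -14, -13, -10, -4, 0, 4}, so |A + A| = 10. Thus K = 10/4 = 5/2. For comparison, the minimum possible |A + A| over all 4-element sets is 2·4 − 1 = 7 (so min K = 7/4), attained only by arithmetic progressions.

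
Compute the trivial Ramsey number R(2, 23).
R(2, 23) = 23

R(2, k) = k for all k ≥ 2: in a 2-colouring of K_k, either some edge is red (a red K_2) or all edges are blue (a blue K_k). And K_{22} coloured all-blue has no blue K_23, so R(2, 23) > 22. Hence R(2, 23) = 23.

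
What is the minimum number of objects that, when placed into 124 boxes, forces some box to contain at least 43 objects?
n = (43 − 1)·124 + 1 = 5209

By the generalised pigeonhole principle, to guarantee some box contains ≥ r objects we need more than (r − 1) · k objects total. Threshold: n = (r − 1) · k + 1. With r = 43 and k = 124: n = 42 · 124 + 1 = 5208 + 1 = 5209. For n = 5208 = 42 · 124, we can put exactly 42 objects in every box, avoiding 43 in any single one — so 5209 is tight.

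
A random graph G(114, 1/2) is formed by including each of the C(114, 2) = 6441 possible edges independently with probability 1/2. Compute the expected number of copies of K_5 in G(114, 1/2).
E[# K_5] = C(114, 5) · (1/2)^C(5, 2) = 146803272 / 2^10 = 18350409/128 = 143362.5703125

For each 5-subset S of vertices (there are C(114, 5) = 146803272 such S), let X_S = 1 if S induces a K_5 (all C(5, 2) = 10 edges present). Then P(X_S = 1) = (1/2)^10 = 1/1024. By linearity of expectation, E[# K_5] = C(114, 5) · (1/2)^10 = 146803272 / 1024 = 18350409/128 = 143362.5703125.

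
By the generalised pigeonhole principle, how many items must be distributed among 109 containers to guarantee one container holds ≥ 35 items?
n = (35 − 1)·109 + 1 = 3707

By the generalised pigeonhole principle, to guarantee some box contains ≥ r objects we need more than (r − 1) · k objects total. Threshold: n = (r − 1) · k + 1. With r = 35 and k = 109: n = 34 · 109 + 1 = 3706 + 1 = 3707. For n = 3706 = 34 · 109, we can put exactly 34 objects in every box, avoiding 35 in any single one — so 3707 is tight.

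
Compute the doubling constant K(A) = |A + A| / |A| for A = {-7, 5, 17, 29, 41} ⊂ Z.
K = |A + A| / |A| = 9/5

Enumerate A + A = {a + b : a, b ∈ A}. With |A| = 5, there are |A|^2 = 25 ordered sum pairs; collecting distinct values, A + A = {-14, -2, 10, 22, 34, 46, 58, 70, 82}, so |A + A| = 9. Thus K = 9/5. Here |A + A| = 2|A| − 1 = 9, the minimum possible — so K = 9/5 is minimal, which holds iff A is an arithmetic progression.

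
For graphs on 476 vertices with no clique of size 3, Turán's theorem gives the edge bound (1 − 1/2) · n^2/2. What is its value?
Turán density bound = (1/2) · 476^2/2 = 56644

Turán's theorem: ex(n, K_{r+1}) is achieved by the complete r-partite Turán graph T(n, r) with parts as balanced as possible, and is at most (1 − 1/r) · n^2/2. For r = 2, n = 476: the density bound is (1/2) · 226576/2 = 56644. Since 2 ∣ 476, the Turán graph T(476, 2) has parts of equal size 238, and its edge count e(T(476, 2)) = 56644 attains the density bound exactly.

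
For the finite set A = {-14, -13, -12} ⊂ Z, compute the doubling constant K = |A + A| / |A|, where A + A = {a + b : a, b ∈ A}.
K = |A + A| / |A| = 5/3

Enumerate A + A = {a + b : a, b ∈ A}. With |A| = 3, there are |A|^2 = 9 ordered sum pairs; collecting distinct values, A + A = {-28, -27, -26, -25, -24}, so |A + A| = 5. Thus K = 5/3. Here |A + A| = 2|A| − 1 = 5, the minimum possible — so K = 5/3 is minimal, which holds iff A is an arithmetic progression.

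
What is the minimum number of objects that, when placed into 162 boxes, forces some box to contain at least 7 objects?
n = (7 − 1)·162 + 1 = 973

By the generalised pigeonhole principle, to guarantee some box contains ≥ r objects we need more than (r − 1) · k objects total. Threshold: n = (r − 1) · k + 1. With r = 7 and k = 162: n = 6 · 162 + 1 = 972 + 1 = 973. For n = 972 = 6 · 162, we can put exactly 6 objects in every box, avoiding 7 in any single one — so 973 is tight.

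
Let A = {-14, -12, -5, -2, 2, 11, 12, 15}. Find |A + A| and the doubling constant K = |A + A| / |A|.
K = |A + A| / |A| = 31/8

Enumerate A + A = {a + b : a, b ∈ A}. With |A| = 8, there are |A|^2 = 64 ordered sum pairs; collecting distinct values, A + A = {-28, -26, -24, -19, -17, -16, -14, -12, -10, -7, -4, -3, -2, -1, 0, 1, 3, 4, 6, 7, 9, 10, 13, 14, 17, 22, 23, 24, 26, 27, 30}, so |A + A| = 31. Thus K = 31/8. For comparison, the minimum possible |A + A| over all 8-element sets is 2·8 − 1 = 15 (so min K = 15/8), attained only by arithmetic progressions.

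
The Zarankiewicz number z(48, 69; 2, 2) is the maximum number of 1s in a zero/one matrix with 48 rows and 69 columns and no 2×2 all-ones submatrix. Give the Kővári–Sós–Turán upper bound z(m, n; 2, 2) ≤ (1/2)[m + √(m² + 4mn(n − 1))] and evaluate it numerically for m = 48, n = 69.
z(48, 69; 2, 2) ≤ (1/2)[48 + √(48² + 4·48·69·68)] = (1/2)[48 + √903168] = 499.1758

Kővári–Sós–Turán: let r_1, ..., r_48 be the row sums and z = Σ r_i the total number of 1s. Each pair of columns can share at most one row with both entries 1 (else a 2×2 all-ones block appears), so Σ_i C(r_i, 2) ≤ C(69, 2) = 2346. By convexity Σ_i C(r_i, 2) ≥ 48·C(z/48, 2) = z(z − 48)/(2·48), giving z² − 48z − 48·69·68 ≤ 0 and hence z ≤ (1/2)[48 + √(2304 + 4·225216)] = (1/2)[48 + √903168] ≈ (1/2)(48 + 950.3515) = 499.1758.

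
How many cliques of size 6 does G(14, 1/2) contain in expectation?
E[# K_6] = C(14, 6) · (1/2)^C(6, 2) = 3003 / 2^15 ≈ 0.091644

For each 6-subset S of vertices (there are C(14, 6) = 3003 such S), let X_S = 1 if S induces a K_6 (all C(6, 2) = 15 edges present). Then P(X_S = 1) = (1/2)^15 = 1/32768. By linearity of expectation, E[# K_6] = C(14, 6) · (1/2)^15 = 3003 / 32768 ≈ 0.091644.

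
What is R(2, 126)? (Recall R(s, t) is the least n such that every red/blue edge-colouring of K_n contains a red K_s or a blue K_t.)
R(2, 126) = 126

R(2, k) = k for all k ≥ 2: in a 2-colouring of K_k, either some edge is red (a red K_2) or all edges are blue (a blue K_k). And K_{125} coloured all-blue has no blue K_126, so R(2, 126) > 125. Hence R(2, 126) = 126.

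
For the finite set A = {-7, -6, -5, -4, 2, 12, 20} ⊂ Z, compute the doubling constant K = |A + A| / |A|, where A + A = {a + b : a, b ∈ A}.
K = |A + A| / |A| = 24/7

Enumerate A + A = {a + b : a, b ∈ A}. With |A| = 7, there are |A|^2 = 49 ordered sum pairs; collecting distinct values, A + A = {-14, -13, -12, -11, -10, -9, -8, -5, -4, -3, -2, 4, 5, 6, 7, 8, 13, 14, 15, 16, 22, 24, 32, 40}, so |A + A| = 24. Thus K = 24/7. For comparison, the minimum possible |A + A| over all 7-element sets is 2·7 − 1 = 13 (so min K = 13/7), attained only by arithmetic progressions.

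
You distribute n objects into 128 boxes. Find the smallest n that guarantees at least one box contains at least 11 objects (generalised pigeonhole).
n = (11 − 1)·128 + 1 = 1281

By the generalised pigeonhole principle, to guarantee some box contains ≥ r objects we need more than (r − 1) · k objects total. Threshold: n = (r − 1) · k + 1. With r = 11 and k = 128: n = 10 · 128 + 1 = 1280 + 1 = 1281. For n = 1280 = 10 · 128, we can put exactly 10 objects in every box, avoiding 11 in any single one — so 1281 is tight.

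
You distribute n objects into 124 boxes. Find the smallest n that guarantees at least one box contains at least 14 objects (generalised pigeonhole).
n = (14 − 1)·124 + 1 = 1613

By the generalised pigeonhole principle, to guarantee some box contains ≥ r objects we need more than (r − 1) · k objects total. Threshold: n = (r − 1) · k + 1. With r = 14 and k = 124: n = 13 · 124 + 1 = 1612 + 1 = 1613. For n = 1612 = 13 · 124, we can put exactly 13 objects in every box, avoiding 14 in any single one — so 1613 is tight.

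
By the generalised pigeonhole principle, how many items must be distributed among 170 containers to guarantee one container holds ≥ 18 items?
n = (18 − 1)·170 + 1 = 2891

By the generalised pigeonhole principle, to guarantee some box contains ≥ r objects we need more than (r − 1) · k objects total. Threshold: n = (r − 1) · k + 1. With r = 18 and k = 170: n = 17 · 170 + 1 = 2890 + 1 = 2891. For n = 2890 = 17 · 170, we can put exactly 17 objects in every box, avoiding 18 in any single one — so 2891 is tight.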